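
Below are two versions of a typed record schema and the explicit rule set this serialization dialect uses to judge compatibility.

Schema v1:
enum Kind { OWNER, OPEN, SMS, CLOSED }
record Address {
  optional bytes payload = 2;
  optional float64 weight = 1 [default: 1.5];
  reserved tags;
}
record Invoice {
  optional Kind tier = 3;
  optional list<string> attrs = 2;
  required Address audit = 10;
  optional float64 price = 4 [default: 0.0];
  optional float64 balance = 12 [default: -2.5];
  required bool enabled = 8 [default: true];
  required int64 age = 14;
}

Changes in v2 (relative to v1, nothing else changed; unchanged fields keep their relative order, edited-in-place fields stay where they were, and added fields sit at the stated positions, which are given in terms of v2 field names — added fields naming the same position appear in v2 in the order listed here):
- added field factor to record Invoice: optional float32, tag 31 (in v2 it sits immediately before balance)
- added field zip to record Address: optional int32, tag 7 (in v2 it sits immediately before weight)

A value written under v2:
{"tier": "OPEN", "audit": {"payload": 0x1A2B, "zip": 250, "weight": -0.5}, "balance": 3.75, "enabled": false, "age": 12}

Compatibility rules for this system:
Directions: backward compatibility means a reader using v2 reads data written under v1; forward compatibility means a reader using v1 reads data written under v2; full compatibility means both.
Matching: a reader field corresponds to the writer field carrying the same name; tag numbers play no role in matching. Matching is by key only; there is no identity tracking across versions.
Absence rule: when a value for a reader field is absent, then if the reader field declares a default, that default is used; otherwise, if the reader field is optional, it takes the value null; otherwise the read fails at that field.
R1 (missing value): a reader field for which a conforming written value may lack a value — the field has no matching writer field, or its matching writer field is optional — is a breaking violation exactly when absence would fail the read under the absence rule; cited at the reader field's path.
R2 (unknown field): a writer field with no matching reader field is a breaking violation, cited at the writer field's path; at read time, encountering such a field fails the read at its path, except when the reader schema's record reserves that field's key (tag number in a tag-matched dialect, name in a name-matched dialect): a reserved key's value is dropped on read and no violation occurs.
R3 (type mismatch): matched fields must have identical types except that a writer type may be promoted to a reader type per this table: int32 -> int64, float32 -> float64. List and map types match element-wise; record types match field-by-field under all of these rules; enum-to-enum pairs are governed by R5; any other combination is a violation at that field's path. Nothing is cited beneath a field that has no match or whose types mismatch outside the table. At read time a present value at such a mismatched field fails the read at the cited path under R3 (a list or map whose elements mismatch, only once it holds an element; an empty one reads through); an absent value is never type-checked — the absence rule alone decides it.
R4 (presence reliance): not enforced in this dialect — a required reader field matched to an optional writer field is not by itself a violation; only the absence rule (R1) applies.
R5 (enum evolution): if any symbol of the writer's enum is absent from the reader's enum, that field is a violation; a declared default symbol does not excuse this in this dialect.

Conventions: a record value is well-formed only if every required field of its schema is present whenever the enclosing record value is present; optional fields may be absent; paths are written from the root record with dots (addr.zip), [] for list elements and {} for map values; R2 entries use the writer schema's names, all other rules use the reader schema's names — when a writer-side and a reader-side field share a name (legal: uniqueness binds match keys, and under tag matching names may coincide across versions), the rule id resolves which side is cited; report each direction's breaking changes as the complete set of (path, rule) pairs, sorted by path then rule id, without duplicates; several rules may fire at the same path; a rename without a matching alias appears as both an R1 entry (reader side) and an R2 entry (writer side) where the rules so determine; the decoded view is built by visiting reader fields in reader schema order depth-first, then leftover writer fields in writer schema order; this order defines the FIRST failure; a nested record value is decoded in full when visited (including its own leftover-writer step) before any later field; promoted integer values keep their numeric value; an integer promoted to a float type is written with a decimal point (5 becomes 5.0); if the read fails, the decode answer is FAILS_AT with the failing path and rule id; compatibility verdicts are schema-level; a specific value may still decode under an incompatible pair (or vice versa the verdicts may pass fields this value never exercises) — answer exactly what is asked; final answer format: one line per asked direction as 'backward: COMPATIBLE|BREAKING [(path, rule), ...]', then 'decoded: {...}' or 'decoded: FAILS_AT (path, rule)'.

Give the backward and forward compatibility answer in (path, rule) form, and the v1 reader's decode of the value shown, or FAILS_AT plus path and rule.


the writer's type comes first in each Invoice pair
backward analysis of Invoice with v2 as reader and v1 as writer:
  Kind -> Kind, writer optional: tier aligns to tier
  list<string> -> list<string>, writer optional: attrs aligns to attrs
  Address -> Address, writer required: audit aligns to audit
  float64 -> float64, writer optional: price aligns to price
  factor: no writer-side match
  float64 -> float64, writer optional: balance aligns to balance
  bool -> bool, writer required: enabled aligns to enabled
  int64 -> int64, writer required: age aligns to age
  bytes -> bytes, writer optional: audit.payload aligns to audit.payload
  audit.zip: no writer-side match
  float64 -> float64, writer optional: audit.weight aligns to audit.weight
  => backward verdict for Invoice: COMPATIBLE, no violations
forward analysis of Invoice with v1 as reader and v2 as writer:
  Kind -> Kind, writer optional: tier aligns to tier
  list<string> -> list<string>, writer optional: attrs aligns to attrs
  Address -> Address, writer required: audit aligns to audit
  float64 -> float64, writer optional: price aligns to price
  float64 -> float64, writer optional: balance aligns to balance
  bool -> bool, writer required: enabled aligns to enabled
  int64 -> int64, writer required: age aligns to age
  writer field factor has no reader counterpart
  bytes -> bytes, writer optional: audit.payload aligns to audit.payload
  float64 -> float64, writer optional: audit.weight aligns to audit.weight
  writer field audit.zip has no reader counterpart
  breaking: (audit.zip, R2)
  breaking: (factor, R2)
  => forward: BREAKING (2)
migrating the Invoice value to v1:
  tier := "OPEN"
  attrs := null (missing; optional => null)
  audit.payload := 0x1A2B
  audit.weight := -0.5
  read fails at audit.zip under R2 (unknown field)
  => FAILS_AT (audit.zip, R2)

backward: COMPATIBLE []; forward: BREAKING [(audit.zip, R2), (factor, R2)]; decoded: FAILS_AT (audit.zip, R2)


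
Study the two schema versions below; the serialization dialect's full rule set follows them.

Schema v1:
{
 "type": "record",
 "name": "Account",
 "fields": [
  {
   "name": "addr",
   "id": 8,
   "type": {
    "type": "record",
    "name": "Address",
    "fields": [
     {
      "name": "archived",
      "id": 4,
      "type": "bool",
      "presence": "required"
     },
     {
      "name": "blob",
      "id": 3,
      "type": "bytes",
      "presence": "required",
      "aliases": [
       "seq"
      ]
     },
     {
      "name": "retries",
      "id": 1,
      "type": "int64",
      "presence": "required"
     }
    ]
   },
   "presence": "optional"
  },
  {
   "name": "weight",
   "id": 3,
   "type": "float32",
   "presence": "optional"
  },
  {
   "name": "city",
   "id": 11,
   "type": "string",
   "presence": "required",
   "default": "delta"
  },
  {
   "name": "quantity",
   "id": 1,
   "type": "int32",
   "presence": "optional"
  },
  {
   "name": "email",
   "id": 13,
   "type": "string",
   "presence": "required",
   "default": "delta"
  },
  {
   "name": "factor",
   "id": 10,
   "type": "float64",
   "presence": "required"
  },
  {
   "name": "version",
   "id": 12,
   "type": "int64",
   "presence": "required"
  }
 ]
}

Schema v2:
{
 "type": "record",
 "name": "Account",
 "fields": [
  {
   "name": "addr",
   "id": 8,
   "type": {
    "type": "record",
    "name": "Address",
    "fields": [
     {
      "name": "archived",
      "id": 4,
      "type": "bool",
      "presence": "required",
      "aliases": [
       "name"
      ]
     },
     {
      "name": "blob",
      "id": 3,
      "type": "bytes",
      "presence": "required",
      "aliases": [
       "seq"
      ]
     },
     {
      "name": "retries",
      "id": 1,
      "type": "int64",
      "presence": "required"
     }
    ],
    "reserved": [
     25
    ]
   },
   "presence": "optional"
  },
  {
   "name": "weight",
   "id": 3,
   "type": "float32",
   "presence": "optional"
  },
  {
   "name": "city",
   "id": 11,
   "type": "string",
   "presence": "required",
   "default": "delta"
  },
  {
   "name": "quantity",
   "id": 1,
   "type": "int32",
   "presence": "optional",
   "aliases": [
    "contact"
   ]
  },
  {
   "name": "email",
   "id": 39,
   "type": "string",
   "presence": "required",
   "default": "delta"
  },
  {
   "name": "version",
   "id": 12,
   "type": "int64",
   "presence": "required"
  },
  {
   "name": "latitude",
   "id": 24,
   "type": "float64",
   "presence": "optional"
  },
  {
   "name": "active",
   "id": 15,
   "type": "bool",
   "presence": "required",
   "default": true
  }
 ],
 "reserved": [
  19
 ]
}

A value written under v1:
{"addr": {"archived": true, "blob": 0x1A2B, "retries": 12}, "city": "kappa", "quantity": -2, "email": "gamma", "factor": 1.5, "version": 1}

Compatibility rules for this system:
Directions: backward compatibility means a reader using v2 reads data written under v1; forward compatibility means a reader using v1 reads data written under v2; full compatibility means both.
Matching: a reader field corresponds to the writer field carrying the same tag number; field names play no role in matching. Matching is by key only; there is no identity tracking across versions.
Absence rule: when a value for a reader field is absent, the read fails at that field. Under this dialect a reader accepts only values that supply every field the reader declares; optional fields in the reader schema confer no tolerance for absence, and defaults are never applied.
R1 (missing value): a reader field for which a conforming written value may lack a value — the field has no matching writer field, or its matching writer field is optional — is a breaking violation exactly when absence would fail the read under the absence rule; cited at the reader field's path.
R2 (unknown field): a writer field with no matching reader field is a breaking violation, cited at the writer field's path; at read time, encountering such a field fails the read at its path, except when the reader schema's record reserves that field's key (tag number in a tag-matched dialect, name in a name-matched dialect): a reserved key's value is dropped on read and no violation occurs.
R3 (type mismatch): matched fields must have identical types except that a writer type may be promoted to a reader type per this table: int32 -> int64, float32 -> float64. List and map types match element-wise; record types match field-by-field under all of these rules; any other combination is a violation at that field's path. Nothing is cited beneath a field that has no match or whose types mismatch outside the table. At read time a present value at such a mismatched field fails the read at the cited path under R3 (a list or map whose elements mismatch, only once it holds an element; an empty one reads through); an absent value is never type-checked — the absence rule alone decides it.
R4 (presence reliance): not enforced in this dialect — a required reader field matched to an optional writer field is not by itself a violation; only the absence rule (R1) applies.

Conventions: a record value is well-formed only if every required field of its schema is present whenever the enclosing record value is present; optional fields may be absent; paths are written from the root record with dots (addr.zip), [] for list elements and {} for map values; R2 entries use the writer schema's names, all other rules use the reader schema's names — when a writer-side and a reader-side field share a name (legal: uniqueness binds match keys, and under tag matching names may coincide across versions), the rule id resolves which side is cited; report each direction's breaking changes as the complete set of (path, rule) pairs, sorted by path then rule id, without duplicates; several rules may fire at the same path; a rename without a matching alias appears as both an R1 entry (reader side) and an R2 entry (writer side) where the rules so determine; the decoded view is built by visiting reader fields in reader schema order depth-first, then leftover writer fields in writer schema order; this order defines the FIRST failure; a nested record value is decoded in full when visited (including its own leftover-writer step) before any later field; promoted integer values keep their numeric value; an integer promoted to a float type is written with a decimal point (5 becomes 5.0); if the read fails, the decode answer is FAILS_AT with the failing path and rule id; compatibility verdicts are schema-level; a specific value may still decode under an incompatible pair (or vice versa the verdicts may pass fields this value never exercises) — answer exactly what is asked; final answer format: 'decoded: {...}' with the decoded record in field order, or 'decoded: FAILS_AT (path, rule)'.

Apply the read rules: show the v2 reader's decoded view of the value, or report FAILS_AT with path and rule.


arrows below run writer -> reader for Account
decode walk for Account under reader schema v2:
  addr.archived := true
  addr.blob := 0x1A2B
  addr.retries := 12
  read fails at weight under R1 (no fill)
  => FAILS_AT (weight, R1)
remaining Account differences; none change what is asked:
  added field active to record Account: required bool, tag 15, default true (in v2 it sits last) -> a verdict-level change on Account — the shown value reads the same
  added field latitude to record Account: optional float64, tag 24 (in v2 it sits last) -> a verdict-level change on Account — the shown value reads the same
  field email in record Account: tag 13 changed to 39 -> a verdict-level change on Account — the shown value reads the same
  removed field factor from record Account -> a verdict-level change on Account — the shown value reads the same

decoded: FAILS_AT (weight, R1)


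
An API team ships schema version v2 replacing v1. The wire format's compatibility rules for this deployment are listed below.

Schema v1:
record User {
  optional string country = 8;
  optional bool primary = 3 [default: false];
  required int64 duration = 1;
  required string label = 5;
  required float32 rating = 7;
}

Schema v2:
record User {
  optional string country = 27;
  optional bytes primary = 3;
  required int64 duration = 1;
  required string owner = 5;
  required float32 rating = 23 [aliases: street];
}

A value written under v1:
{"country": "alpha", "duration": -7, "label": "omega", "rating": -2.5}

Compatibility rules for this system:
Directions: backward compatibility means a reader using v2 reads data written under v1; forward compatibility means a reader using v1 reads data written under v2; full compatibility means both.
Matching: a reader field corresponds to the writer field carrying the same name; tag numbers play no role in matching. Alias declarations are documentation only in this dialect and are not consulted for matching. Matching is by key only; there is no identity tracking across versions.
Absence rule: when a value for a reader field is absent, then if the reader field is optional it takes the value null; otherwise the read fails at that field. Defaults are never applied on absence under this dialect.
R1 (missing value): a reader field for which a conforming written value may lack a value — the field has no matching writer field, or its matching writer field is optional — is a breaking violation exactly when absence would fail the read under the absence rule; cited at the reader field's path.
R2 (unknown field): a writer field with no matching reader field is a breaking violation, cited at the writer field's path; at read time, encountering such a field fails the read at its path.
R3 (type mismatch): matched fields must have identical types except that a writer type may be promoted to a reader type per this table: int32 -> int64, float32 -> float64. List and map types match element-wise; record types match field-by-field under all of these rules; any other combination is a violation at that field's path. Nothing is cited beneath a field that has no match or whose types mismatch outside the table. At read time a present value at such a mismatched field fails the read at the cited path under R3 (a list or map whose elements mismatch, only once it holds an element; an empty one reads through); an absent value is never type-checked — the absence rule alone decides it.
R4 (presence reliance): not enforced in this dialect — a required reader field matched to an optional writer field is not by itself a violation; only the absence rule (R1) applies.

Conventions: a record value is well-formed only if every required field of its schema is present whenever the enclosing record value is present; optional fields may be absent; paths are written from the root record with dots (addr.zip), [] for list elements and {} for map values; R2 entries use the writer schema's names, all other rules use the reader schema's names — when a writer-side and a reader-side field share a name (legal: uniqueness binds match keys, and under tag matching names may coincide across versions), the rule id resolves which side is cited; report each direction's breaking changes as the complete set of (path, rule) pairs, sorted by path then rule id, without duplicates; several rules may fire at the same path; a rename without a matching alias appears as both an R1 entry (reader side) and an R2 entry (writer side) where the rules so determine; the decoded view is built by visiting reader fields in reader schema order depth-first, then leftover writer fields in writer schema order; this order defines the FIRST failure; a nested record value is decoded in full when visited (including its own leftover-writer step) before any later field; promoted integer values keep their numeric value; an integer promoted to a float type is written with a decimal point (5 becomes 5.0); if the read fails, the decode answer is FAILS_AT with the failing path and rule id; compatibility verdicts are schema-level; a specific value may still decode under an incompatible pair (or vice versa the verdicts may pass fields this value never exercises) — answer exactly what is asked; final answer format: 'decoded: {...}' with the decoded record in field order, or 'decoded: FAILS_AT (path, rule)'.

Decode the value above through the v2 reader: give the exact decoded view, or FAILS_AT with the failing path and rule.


decoded: FAILS_AT (owner, R1)

arrows below run writer -> reader for User
decode walk for User under reader schema v2:
  country := "alpha"
  primary := null (absent, optional -> null)
  duration := -7
  read fails at owner under R1 (no fill)
  => FAILS_AT (owner, R1)
the rest of the User diff is inert for this question:
  field rating in record User: tag 7 changed to 23 -> inert under this dialect — no rule fires on User and the result does not move
  field country in record User: tag 8 changed to 27 -> inert under this dialect — no rule fires on User and the result does not move
  field primary in record User: type bool changed to bytes (its default is dropped) -> schema-level compatibility only; this User value's decode is unchanged


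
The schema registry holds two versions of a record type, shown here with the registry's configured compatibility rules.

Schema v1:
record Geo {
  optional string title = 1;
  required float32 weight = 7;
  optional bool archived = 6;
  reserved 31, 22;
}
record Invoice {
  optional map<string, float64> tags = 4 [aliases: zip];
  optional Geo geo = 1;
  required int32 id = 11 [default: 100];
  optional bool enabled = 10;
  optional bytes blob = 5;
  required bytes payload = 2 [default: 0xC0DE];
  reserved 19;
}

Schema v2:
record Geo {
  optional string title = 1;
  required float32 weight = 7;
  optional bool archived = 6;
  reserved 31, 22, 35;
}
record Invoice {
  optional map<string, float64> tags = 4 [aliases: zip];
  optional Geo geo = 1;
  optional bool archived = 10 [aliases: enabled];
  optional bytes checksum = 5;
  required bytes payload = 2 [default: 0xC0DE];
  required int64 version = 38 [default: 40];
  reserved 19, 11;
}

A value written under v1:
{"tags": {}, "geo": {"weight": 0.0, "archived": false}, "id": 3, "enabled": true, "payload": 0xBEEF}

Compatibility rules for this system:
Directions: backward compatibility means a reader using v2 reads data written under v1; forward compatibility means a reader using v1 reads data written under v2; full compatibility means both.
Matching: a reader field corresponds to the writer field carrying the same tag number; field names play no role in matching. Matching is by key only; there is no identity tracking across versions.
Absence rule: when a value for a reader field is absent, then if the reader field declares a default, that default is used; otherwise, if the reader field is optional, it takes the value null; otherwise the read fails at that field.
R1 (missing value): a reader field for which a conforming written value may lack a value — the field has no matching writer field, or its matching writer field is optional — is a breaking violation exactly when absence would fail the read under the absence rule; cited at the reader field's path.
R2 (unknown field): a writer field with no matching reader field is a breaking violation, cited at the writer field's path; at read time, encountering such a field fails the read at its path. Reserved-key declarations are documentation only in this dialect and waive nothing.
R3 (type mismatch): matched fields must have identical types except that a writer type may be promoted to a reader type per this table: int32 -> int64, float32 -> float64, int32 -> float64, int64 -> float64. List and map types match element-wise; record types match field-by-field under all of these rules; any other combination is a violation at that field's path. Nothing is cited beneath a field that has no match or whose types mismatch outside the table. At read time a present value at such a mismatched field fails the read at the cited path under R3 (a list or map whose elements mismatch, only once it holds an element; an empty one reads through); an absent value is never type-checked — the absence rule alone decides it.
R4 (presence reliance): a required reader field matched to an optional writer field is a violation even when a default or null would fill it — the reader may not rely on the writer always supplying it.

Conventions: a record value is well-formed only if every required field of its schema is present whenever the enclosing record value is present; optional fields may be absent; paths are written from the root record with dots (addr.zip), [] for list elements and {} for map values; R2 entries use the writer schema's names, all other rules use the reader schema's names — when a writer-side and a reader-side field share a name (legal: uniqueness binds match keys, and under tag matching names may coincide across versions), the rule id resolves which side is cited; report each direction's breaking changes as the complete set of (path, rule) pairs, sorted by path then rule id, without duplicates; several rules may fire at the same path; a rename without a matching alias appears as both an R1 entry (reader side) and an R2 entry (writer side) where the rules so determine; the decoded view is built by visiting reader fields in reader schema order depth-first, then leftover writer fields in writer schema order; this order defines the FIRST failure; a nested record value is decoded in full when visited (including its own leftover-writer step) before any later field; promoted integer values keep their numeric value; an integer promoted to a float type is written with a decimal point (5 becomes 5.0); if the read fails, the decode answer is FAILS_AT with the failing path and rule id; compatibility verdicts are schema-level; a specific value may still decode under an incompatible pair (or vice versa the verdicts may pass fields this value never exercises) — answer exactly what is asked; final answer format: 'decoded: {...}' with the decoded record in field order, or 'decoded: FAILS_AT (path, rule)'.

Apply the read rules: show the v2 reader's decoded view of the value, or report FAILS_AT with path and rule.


in Invoice below, arrows point writer -> reader
decoding the Invoice value with the v2 reader:
  tags := {}
  geo.title := null (missing; optional => null)
  geo.weight := 0.0
  geo.archived := false
  archived := true (from writer enabled)
  checksum := null (missing; optional => null)
  payload := 0xBEEF
  version := 40 (missing; default applied)
  read fails at id under R2 (unknown field)
  => FAILS_AT (id, R2)
diffs on Invoice not affecting the asked answer:
  renamed field enabled to archived in record Invoice (alias enabled declared on the renamed field) -> no rule fires on it and the decoded Invoice view is identical with or without it
  added field version to record Invoice: required int64, tag 38, default 40 (in v2 it sits last) -> matters for Invoice compatibility verdicts, not for this value's decode
  renamed field blob to checksum in record Invoice -> no rule fires on it and the decoded Invoice view is identical with or without it

decoded: FAILS_AT (id, R2)


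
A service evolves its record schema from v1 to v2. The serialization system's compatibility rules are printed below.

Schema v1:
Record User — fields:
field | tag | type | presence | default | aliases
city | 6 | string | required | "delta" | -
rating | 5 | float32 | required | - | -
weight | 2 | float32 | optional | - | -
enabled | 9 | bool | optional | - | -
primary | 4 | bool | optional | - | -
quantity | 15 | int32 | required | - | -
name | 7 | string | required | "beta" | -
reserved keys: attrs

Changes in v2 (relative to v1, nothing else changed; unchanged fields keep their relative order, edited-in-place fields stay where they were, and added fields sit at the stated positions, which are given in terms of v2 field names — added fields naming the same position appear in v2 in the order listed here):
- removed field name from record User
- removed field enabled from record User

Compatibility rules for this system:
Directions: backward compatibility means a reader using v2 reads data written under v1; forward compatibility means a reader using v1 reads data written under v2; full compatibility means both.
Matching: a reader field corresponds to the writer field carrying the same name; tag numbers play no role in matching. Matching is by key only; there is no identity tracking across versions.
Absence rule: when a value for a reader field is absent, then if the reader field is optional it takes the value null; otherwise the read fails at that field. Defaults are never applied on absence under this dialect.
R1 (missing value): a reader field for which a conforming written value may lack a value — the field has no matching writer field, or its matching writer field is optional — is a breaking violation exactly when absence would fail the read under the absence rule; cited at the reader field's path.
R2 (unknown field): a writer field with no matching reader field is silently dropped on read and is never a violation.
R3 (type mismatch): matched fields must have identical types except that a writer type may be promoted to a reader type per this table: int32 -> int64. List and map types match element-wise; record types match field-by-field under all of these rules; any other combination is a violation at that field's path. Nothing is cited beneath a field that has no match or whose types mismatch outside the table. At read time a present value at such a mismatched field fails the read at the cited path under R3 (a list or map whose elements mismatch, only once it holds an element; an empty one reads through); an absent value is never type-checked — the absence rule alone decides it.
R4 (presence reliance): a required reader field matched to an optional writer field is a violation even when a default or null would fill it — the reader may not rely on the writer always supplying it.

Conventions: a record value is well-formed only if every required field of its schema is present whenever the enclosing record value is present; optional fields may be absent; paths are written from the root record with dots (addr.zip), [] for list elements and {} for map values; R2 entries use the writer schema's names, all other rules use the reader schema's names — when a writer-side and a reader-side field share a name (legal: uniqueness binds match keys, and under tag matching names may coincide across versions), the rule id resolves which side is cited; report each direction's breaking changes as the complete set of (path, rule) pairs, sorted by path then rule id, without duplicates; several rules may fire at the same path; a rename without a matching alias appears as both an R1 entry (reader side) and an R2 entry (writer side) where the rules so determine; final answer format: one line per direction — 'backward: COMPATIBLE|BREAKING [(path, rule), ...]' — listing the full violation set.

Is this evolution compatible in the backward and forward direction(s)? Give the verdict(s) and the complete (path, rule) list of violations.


backward: COMPATIBLE []; forward: BREAKING [(name, R1)]

in User below, arrows point writer -> reader
backward on User — v2 reading data written by v1:
  city: paired with writer city (string -> string; writer required)
  rating: paired with writer rating (float32 -> float32; writer required)
  weight: paired with writer weight (float32 -> float32; writer optional)
  primary: paired with writer primary (bool -> bool; writer optional)
  quantity: paired with writer quantity (int32 -> int32; writer required)
  writer field enabled has no reader counterpart
  writer field name has no reader counterpart
  => backward verdict for User: COMPATIBLE, no violations
forward on User — v1 reading data written by v2:
  city: paired with writer city (string -> string; writer required)
  rating: paired with writer rating (float32 -> float32; writer required)
  weight: paired with writer weight (float32 -> float32; writer optional)
  no writer field matches reader enabled
  primary: paired with writer primary (bool -> bool; writer optional)
  quantity: paired with writer quantity (int32 -> int32; writer required)
  no writer field matches reader name
  violation R1 at name
  forward on User therefore BREAKING (1)


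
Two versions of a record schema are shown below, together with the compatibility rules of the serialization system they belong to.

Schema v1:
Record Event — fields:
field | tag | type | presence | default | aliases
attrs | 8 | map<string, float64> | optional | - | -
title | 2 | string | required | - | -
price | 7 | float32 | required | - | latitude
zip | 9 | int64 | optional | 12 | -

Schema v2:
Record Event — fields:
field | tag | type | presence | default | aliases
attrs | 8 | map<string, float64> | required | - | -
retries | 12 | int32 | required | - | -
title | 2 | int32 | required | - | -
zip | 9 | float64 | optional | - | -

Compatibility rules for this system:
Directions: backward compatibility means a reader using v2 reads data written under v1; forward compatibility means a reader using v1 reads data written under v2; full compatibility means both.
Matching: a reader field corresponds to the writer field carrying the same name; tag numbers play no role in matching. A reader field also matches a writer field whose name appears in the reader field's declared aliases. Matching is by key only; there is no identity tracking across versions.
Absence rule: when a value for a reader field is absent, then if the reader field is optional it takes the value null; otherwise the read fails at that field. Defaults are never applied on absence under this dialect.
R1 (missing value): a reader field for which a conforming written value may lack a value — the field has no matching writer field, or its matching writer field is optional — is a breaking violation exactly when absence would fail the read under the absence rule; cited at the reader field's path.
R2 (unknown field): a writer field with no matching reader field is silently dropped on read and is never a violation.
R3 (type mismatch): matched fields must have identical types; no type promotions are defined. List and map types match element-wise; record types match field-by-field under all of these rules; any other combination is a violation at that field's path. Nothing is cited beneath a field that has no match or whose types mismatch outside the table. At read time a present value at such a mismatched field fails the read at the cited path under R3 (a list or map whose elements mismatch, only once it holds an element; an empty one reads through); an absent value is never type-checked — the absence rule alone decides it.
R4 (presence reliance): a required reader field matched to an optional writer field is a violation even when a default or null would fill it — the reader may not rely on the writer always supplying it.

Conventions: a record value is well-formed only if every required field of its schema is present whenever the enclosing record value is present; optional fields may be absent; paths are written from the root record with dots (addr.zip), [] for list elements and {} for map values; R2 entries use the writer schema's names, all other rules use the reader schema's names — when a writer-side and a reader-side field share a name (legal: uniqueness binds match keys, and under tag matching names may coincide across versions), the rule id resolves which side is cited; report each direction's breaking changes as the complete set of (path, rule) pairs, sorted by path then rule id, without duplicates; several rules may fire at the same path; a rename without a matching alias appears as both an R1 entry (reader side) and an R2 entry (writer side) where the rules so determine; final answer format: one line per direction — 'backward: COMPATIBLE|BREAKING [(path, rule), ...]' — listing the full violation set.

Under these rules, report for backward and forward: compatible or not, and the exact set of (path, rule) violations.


arrows below run writer -> reader for Event
backward for Event (reader v2, writer v1):
  attrs: map<string, float64> -> map<string, float64>, writer optional; from attrs
  retries: no writer-side match
  title: string -> int32, writer required; from title
  zip: int64 -> float64, writer optional; from zip
  leftover writer field: price
  violation R1 at attrs
  violation R4 at attrs
  violation R1 at retries
  violation R3 at title
  violation R3 at zip
  => backward verdict for Event: BREAKING, 5 violation(s)
forward for Event (reader v1, writer v2):
  attrs: map<string, float64> -> map<string, float64>, writer required; from attrs
  title: int32 -> string, writer required; from title
  price: no writer-side match
  zip: float64 -> int64, writer optional; from zip
  leftover writer field: retries
  violation R1 at price
  violation R3 at title
  violation R3 at zip
  => forward verdict for Event: BREAKING, 3 violation(s)

backward: BREAKING [(attrs, R1), (attrs, R4), (retries, R1), (title, R3), (zip, R3)]; forward: BREAKING [(price, R1), (title, R3), (zip, R3)]


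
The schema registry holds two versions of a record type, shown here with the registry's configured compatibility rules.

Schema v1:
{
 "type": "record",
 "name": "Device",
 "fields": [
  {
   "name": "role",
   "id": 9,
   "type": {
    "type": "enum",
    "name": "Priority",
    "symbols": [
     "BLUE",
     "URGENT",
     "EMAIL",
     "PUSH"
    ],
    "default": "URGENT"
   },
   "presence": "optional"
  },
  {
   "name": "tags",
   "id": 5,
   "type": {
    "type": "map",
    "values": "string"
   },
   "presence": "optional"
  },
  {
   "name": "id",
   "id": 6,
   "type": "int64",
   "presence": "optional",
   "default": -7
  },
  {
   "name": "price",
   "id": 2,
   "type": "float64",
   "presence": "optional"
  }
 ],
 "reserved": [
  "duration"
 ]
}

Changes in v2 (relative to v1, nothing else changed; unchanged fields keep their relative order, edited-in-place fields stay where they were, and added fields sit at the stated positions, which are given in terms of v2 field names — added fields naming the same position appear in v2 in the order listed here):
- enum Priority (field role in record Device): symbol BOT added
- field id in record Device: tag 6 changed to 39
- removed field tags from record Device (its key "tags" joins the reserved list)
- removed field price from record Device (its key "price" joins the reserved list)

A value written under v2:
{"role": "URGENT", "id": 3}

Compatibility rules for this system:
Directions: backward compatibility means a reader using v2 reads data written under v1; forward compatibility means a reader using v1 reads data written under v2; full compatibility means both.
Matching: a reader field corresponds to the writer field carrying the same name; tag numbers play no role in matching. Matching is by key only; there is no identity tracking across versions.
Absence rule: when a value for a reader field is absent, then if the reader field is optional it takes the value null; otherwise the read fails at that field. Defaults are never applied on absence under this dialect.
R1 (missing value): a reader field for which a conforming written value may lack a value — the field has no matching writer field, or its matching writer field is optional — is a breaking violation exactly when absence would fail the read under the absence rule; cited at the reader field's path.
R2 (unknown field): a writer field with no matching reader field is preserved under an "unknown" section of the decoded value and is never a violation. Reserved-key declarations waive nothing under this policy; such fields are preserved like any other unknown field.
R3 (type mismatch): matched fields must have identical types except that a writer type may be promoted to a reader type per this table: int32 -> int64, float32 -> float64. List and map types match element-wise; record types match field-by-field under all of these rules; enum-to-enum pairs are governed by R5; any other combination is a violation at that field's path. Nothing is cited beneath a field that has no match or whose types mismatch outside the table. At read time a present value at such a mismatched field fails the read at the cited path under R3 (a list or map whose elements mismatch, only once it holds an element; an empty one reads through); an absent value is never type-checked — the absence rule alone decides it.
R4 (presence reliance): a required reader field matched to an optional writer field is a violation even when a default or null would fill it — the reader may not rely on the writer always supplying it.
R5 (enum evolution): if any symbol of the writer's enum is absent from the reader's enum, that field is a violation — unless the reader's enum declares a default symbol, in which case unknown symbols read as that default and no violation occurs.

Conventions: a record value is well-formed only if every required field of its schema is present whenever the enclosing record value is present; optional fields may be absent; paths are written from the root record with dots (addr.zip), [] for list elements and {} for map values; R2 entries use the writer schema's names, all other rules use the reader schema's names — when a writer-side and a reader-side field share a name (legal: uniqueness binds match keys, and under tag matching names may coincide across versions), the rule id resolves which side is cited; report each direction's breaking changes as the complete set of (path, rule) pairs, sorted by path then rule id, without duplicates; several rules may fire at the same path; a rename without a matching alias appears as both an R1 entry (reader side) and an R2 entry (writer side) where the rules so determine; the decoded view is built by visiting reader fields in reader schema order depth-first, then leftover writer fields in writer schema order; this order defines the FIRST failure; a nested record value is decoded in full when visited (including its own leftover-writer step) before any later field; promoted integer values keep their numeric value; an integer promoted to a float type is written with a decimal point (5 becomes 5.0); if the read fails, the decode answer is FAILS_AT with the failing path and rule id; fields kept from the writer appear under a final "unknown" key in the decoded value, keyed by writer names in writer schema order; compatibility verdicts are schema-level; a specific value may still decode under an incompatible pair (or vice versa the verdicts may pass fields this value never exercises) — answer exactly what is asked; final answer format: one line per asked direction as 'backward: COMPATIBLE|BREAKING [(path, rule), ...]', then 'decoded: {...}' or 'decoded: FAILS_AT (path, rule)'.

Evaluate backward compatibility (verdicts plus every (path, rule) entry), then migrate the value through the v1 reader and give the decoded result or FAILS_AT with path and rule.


the writer's type comes first in each Device pair
backward analysis of Device with v2 as reader and v1 as writer:
  role <- role (Priority -> Priority, writer optional)
  id <- id (int64 -> int64, writer optional)
  leftover writer field: tags
  leftover writer field: price
  => backward verdict for Device: COMPATIBLE, no violations
migrating the Device value to v1:
  role := "URGENT"
  tags := null (not supplied -> null)
  id := 3
  price := null (not supplied -> null)
  => decoded: {"role": "URGENT", "tags": null, "id": 3, "price": null}
the other Device changes do not affect what is asked:
  enum Priority (field role in record Device): symbol BOT added -> no rule fires on it in Device's dialect; the asked verdict holds
  field id in record Device: tag 6 changed to 39 -> no rule fires on it in Device's dialect; the asked verdict holds
  removed field tags from record Device (its key "tags" joins the reserved list) -> no rule fires on it in Device's dialect; the asked verdict holds
  removed field price from record Device (its key "price" joins the reserved list) -> no rule fires on it in Device's dialect; the asked verdict holds

backward: COMPATIBLE []; decoded: {"role": "URGENT", "tags": null, "id": 3, "price": null}
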